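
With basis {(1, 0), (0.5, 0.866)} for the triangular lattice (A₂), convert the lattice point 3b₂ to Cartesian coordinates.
(1.5, 2.598)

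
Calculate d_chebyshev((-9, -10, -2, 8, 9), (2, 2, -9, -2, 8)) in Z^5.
12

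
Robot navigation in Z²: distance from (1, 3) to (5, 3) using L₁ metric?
4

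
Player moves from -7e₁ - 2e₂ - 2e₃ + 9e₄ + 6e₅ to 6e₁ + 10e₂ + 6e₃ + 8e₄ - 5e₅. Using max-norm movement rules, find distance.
13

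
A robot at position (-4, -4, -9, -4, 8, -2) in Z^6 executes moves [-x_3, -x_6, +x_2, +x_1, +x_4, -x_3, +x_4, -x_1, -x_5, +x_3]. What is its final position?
(-4, -3, -10, -2, 7, -3)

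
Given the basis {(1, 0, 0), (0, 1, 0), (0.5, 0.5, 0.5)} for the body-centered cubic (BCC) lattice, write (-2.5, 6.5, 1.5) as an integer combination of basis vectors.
-4b₁ + 5b₂ + 3b₃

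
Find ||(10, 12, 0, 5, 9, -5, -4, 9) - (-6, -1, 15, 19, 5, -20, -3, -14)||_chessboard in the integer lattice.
23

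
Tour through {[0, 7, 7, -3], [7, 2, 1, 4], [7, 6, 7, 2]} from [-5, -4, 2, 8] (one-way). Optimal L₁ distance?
48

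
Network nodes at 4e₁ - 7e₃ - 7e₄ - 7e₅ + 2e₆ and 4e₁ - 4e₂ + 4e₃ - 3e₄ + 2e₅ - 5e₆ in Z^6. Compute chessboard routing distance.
11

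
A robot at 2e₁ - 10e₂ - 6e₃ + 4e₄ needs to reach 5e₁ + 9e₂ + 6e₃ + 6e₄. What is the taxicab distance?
36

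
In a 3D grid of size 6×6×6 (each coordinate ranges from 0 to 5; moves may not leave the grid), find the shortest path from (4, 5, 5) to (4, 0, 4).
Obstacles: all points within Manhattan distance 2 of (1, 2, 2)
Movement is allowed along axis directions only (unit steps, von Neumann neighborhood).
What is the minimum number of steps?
6
(one shortest path: (4, 5, 5) → (4, 4, 5) → (4, 3, 5) → (4, 2, 5) → (4, 1, 5) → (4, 0, 5) → (4, 0, 4))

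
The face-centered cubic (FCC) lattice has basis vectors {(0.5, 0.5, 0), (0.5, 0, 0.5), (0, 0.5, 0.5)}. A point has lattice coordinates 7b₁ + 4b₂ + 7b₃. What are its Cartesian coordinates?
(5.5, 7, 5.5)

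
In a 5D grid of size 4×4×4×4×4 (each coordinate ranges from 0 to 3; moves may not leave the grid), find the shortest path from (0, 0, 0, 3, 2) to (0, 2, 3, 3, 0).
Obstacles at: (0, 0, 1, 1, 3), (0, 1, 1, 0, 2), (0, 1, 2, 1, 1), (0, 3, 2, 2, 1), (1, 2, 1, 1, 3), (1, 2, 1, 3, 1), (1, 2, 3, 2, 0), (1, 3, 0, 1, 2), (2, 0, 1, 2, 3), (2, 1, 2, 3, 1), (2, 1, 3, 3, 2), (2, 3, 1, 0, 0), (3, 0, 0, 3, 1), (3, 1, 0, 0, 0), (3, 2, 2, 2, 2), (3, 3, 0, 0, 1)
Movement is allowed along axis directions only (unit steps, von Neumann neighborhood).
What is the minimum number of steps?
7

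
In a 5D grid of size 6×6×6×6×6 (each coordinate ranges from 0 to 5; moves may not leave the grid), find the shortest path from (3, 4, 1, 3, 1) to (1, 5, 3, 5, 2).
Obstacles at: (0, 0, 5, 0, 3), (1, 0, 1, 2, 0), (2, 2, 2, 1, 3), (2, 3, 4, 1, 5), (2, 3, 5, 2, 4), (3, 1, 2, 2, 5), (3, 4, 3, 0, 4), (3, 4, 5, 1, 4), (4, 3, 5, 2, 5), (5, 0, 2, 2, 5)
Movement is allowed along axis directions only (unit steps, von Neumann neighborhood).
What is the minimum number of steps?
8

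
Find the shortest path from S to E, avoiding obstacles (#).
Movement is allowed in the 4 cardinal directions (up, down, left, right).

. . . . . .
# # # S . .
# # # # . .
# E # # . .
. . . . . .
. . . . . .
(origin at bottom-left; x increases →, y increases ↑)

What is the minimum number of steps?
8
(one shortest path: (3, 4) → (4, 4) → (4, 3) → (4, 2) → (4, 1) → (3, 1) → (2, 1) → (1, 1) → (1, 2))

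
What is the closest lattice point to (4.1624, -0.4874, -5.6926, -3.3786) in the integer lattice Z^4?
(4, 0, -6, -3)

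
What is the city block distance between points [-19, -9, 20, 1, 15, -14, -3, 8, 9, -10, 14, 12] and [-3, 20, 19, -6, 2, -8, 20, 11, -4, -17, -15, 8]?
151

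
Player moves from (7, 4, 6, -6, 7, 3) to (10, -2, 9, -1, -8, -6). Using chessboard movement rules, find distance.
15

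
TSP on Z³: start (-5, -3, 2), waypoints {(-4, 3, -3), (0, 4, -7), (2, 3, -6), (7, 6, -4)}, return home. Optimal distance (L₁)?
62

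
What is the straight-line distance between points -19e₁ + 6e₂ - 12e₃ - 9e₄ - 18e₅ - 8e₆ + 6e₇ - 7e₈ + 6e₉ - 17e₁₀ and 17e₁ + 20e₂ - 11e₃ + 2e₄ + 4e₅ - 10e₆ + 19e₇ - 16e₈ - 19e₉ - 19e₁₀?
54.5985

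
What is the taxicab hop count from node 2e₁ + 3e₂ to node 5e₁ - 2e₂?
8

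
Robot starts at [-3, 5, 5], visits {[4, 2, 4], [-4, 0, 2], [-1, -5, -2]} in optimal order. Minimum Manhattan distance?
35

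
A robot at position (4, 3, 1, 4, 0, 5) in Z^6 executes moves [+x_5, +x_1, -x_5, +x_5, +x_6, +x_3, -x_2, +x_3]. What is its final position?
(5, 2, 3, 4, 1, 6)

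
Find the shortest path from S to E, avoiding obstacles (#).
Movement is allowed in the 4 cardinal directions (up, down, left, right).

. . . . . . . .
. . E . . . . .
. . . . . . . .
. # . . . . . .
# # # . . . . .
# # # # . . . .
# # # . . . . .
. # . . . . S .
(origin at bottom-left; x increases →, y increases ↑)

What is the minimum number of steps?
10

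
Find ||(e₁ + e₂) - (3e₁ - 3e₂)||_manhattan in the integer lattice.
6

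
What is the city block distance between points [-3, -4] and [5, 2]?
14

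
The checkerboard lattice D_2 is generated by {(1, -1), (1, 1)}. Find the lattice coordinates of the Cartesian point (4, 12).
-4b₁ + 8b₂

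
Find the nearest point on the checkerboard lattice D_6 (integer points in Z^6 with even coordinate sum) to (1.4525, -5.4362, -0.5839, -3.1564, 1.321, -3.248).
(1, -5, -1, -3, 1, -3)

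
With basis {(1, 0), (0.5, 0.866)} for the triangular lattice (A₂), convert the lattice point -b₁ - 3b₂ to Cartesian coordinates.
(-2.5, -2.598)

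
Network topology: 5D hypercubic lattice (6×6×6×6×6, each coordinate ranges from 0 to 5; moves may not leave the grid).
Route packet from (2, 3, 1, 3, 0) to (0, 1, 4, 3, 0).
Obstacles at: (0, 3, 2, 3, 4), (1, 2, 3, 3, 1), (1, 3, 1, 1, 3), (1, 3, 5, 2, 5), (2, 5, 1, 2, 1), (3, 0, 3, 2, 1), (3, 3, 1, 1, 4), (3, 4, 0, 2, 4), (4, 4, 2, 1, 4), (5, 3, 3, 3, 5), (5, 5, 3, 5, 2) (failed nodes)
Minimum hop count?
7
(one shortest path: (2, 3, 1, 3, 0) → (1, 3, 1, 3, 0) → (0, 3, 1, 3, 0) → (0, 2, 1, 3, 0) → (0, 1, 1, 3, 0) → (0, 1, 2, 3, 0) → (0, 1, 3, 3, 0) → (0, 1, 4, 3, 0))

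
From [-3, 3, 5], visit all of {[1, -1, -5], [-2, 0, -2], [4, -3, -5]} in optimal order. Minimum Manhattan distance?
23
(one optimal route: (-3, 3, 5) → (-2, 0, -2) → (1, -1, -5) → (4, -3, -5))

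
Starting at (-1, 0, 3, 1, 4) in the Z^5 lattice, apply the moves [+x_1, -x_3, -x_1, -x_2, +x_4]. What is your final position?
(-1, -1, 2, 2, 4)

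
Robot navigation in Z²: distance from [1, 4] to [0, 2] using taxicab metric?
3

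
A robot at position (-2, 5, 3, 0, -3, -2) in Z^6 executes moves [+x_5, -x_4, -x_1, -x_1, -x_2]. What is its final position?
(-4, 4, 3, -1, -2, -2)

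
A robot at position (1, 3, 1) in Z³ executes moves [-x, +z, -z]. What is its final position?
(0, 3, 1)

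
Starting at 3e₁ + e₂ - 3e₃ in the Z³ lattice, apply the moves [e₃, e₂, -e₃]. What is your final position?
(3, 2, -3)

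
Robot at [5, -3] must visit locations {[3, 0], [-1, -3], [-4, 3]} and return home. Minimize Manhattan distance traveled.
30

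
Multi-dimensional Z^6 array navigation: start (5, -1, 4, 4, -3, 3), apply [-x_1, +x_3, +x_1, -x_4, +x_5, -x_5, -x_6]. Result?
(5, -1, 5, 3, -3, 2)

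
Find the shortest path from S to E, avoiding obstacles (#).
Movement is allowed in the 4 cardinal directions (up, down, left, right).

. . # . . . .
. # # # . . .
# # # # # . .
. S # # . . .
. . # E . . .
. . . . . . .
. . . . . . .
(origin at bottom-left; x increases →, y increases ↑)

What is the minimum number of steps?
5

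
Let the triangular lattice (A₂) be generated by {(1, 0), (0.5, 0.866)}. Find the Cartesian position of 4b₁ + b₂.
(4.5, 0.866)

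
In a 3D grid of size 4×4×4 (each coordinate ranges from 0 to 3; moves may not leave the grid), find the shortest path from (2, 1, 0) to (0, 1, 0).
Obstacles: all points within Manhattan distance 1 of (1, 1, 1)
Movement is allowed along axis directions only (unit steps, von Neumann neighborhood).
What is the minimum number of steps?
4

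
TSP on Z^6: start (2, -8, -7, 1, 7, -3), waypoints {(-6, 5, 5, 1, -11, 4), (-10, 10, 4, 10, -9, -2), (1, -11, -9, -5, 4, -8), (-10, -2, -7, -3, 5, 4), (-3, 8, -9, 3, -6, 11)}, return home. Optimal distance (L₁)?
224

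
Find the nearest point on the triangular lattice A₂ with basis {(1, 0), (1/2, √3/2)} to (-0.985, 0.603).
(-0.5, 0.866)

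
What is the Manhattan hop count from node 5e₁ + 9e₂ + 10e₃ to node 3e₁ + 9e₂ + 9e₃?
3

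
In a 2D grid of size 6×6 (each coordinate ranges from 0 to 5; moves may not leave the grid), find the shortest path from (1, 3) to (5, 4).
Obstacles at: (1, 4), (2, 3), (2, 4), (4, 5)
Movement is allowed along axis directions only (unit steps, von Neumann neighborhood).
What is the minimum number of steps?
7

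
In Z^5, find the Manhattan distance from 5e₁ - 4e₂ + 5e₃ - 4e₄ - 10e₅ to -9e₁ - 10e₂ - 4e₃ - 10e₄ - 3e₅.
42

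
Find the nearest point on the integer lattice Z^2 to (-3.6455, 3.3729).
(-4, 3)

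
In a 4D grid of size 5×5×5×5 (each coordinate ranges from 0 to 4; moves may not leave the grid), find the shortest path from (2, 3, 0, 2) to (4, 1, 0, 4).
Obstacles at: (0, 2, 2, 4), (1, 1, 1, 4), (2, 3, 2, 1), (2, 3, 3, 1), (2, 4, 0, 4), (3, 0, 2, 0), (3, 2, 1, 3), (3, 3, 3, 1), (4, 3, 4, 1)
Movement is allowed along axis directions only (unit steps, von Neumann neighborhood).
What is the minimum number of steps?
6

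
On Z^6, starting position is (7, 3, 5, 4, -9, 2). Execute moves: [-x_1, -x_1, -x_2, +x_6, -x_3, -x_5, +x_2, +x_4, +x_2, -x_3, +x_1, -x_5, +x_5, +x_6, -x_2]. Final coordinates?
(6, 3, 3, 5, -10, 4)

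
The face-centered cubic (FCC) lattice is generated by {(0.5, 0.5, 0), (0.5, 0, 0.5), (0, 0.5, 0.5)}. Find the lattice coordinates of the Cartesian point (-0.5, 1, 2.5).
-2b₁ + b₂ + 4b₃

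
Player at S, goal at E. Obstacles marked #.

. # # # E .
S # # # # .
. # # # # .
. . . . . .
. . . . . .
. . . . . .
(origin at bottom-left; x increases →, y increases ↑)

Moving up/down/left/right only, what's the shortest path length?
11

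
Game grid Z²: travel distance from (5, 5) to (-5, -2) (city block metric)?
17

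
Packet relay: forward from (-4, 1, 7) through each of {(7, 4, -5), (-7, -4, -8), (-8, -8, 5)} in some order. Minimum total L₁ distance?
58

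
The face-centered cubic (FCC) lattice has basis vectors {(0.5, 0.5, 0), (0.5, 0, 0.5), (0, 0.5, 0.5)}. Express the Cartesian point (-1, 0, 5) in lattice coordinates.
-6b₁ + 4b₂ + 6b₃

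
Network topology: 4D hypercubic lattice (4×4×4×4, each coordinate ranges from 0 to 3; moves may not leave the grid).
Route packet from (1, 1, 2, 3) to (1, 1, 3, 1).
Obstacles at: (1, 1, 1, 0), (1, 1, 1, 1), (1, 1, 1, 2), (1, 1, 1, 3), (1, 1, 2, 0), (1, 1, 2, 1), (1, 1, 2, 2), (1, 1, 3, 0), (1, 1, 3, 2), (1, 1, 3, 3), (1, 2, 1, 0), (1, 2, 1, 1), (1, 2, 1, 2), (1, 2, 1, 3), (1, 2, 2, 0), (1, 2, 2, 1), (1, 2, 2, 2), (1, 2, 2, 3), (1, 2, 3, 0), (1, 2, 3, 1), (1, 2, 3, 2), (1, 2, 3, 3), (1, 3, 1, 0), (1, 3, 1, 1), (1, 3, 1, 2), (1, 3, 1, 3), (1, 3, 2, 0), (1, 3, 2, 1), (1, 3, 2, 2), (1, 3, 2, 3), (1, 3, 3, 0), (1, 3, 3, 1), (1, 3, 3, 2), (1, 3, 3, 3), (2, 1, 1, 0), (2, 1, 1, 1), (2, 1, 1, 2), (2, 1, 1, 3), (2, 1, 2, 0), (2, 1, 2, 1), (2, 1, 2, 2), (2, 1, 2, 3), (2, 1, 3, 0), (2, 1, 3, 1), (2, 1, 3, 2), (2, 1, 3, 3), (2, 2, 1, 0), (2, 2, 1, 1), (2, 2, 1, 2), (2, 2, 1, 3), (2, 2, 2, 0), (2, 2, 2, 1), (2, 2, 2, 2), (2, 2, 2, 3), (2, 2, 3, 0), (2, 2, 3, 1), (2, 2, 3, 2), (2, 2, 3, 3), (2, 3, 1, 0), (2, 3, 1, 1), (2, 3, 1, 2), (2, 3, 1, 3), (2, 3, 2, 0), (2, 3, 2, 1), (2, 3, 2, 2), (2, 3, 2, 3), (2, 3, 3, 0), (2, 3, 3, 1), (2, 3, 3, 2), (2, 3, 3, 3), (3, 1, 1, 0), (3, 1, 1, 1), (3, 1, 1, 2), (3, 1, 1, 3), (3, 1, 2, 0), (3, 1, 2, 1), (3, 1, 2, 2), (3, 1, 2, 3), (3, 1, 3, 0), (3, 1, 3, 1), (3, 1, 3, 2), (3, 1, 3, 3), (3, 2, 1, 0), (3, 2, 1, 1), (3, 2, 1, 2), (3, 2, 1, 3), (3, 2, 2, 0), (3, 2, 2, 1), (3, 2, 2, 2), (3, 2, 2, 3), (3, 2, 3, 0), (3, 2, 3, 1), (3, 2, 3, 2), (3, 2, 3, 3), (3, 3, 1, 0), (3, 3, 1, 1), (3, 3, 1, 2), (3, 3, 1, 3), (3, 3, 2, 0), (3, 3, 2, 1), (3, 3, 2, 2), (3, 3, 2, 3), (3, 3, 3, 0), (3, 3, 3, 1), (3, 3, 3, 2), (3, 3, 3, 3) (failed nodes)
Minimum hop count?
5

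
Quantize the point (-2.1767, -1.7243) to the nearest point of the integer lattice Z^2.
(-2, -2)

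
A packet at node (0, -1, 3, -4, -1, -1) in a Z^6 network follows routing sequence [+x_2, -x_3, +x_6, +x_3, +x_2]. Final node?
(0, 1, 3, -4, -1, 0)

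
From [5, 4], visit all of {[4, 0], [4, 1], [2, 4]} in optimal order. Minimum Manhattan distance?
9
(one optimal route: (5, 4) → (2, 4) → (4, 1) → (4, 0))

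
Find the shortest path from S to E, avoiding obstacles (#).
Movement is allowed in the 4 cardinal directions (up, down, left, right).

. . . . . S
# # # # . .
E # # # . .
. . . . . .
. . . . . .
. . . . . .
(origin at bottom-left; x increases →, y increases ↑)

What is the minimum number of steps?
9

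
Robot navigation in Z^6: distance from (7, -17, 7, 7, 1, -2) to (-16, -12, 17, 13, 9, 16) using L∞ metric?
23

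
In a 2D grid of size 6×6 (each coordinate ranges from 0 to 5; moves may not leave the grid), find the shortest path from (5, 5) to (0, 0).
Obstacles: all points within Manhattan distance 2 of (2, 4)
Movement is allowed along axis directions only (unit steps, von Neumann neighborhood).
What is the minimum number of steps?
10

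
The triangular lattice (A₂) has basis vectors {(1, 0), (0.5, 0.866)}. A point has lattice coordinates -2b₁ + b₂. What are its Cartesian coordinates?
(-1.5, 0.866)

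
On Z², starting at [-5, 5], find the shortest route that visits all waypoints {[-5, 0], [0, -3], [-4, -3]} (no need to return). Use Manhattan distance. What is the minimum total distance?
13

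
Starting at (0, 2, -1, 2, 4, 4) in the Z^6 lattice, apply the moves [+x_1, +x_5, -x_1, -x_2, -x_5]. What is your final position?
(0, 1, -1, 2, 4, 4)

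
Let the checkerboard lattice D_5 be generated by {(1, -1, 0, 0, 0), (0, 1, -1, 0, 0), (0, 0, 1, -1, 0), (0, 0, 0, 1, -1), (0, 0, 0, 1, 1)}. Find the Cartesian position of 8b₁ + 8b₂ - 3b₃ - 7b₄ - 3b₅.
(8, 0, -11, -7, 4)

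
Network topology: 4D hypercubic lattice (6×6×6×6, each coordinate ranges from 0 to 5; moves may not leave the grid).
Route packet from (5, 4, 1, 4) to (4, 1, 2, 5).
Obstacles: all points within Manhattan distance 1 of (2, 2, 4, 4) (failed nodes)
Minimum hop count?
6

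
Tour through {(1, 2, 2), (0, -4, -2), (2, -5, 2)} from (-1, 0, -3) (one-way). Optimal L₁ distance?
21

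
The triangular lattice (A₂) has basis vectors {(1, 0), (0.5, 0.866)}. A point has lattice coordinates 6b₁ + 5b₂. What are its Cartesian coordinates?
(8.5, 4.33)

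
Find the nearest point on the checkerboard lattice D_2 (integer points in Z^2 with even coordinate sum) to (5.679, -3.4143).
(6, -4)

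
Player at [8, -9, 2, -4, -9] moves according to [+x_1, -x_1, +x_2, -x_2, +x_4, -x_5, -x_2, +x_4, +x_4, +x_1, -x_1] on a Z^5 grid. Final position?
(8, -10, 2, -1, -10)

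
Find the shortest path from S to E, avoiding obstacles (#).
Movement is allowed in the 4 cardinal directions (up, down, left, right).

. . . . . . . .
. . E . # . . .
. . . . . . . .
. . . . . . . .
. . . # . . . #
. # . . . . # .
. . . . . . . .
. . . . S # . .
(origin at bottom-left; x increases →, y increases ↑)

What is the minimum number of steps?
8
(one shortest path: (4, 0) → (3, 0) → (2, 0) → (2, 1) → (2, 2) → (2, 3) → (2, 4) → (2, 5) → (2, 6))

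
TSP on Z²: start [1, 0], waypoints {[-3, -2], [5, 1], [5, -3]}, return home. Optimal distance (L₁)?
24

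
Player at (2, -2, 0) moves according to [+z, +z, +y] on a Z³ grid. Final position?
(2, -1, 2)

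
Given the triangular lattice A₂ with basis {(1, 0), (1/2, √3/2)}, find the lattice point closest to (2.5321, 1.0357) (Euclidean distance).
(2.5, 0.866)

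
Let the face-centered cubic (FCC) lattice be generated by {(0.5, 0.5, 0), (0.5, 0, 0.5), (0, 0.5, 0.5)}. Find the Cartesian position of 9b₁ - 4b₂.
(2.5, 4.5, -2)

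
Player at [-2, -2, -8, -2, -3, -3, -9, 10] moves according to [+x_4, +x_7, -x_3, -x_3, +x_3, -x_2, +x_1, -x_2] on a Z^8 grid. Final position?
(-1, -4, -9, -1, -3, -3, -8, 10)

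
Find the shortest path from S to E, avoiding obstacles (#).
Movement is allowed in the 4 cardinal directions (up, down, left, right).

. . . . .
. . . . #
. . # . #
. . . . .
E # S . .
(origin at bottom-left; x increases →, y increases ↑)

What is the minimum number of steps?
4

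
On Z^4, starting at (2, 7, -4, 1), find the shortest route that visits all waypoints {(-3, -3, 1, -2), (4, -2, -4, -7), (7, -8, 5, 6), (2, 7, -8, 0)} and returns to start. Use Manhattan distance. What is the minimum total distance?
106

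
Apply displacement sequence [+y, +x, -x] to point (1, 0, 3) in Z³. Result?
(1, 1, 3)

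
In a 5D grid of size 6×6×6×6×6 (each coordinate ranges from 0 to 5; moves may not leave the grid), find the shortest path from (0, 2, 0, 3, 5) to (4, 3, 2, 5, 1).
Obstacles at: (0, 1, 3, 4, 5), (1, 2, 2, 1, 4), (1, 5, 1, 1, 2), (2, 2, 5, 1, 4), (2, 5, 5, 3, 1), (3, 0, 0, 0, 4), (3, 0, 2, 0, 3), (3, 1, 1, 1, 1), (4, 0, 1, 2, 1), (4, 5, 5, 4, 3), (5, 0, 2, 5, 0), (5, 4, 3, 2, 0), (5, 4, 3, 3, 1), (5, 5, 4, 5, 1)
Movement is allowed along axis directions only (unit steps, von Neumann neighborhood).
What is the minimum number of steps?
13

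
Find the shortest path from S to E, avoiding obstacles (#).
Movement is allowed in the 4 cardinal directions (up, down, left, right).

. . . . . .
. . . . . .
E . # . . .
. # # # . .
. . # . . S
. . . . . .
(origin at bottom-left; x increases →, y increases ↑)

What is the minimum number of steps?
9
(one shortest path: (5, 1) → (4, 1) → (3, 1) → (3, 0) → (2, 0) → (1, 0) → (0, 0) → (0, 1) → (0, 2) → (0, 3))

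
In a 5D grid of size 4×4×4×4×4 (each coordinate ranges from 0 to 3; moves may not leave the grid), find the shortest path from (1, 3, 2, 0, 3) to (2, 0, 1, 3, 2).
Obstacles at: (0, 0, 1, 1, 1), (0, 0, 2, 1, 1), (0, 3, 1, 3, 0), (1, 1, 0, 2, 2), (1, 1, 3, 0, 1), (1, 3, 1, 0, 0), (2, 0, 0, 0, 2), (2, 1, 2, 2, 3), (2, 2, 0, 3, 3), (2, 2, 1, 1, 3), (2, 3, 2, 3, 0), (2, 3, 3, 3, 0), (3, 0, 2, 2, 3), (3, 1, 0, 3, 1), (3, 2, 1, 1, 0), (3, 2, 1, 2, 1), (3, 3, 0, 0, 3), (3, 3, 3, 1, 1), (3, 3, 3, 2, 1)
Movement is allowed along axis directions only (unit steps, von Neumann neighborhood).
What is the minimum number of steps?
9
(one shortest path: (1, 3, 2, 0, 3) → (2, 3, 2, 0, 3) → (2, 2, 2, 0, 3) → (2, 1, 2, 0, 3) → (2, 0, 2, 0, 3) → (2, 0, 1, 0, 3) → (2, 0, 1, 1, 3) → (2, 0, 1, 2, 3) → (2, 0, 1, 3, 3) → (2, 0, 1, 3, 2))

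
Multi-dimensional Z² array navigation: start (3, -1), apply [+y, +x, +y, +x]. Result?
(5, 1)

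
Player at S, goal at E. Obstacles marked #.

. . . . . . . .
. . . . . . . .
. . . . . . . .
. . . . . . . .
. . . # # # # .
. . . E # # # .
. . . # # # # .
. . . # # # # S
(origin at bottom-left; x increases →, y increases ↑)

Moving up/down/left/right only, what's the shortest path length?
12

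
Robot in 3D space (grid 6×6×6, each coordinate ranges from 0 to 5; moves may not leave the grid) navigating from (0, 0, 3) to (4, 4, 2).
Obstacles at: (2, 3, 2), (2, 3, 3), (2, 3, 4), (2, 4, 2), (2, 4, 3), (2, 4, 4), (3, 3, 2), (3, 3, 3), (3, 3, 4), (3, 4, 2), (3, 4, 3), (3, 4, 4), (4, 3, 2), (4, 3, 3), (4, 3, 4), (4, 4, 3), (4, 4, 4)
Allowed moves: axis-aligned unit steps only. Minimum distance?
11
(one shortest path: (0, 0, 3) → (1, 0, 3) → (2, 0, 3) → (3, 0, 3) → (4, 0, 3) → (5, 0, 3) → (5, 1, 3) → (5, 2, 3) → (5, 3, 3) → (5, 4, 3) → (5, 4, 2) → (4, 4, 2))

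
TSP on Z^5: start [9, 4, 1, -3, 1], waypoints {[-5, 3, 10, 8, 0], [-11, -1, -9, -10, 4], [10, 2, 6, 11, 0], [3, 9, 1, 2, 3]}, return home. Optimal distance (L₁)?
162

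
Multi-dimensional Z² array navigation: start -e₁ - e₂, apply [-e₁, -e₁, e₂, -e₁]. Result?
(-4, 0)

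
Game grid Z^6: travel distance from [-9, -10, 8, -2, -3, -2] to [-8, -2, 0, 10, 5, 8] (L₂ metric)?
20.9045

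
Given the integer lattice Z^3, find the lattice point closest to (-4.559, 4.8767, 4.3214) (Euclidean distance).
(-5, 5, 4)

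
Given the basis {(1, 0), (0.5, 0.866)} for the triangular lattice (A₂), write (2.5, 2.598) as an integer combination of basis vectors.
b₁ + 3b₂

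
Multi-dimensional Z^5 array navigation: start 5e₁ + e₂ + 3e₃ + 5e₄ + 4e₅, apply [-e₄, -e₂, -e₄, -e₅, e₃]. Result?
(5, 0, 4, 3, 3)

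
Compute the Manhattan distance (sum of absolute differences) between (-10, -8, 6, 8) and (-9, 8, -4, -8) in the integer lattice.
43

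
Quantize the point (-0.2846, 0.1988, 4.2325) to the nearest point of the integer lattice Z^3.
(0, 0, 4)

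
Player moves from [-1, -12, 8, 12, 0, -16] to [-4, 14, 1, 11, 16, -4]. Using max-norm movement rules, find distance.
26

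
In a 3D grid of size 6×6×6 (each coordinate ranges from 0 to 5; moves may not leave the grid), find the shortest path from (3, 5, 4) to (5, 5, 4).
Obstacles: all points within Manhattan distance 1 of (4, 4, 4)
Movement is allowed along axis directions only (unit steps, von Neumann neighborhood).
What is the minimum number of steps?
4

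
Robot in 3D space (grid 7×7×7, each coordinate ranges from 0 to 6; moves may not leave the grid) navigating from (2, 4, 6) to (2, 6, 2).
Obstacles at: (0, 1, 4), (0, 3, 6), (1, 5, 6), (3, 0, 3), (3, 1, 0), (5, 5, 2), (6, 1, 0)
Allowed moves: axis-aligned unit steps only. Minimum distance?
6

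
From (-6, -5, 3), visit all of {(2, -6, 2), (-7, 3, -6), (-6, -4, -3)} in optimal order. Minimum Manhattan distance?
36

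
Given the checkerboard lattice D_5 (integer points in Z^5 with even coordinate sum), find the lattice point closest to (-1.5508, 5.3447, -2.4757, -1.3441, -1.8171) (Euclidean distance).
(-2, 5, -2, -1, -2)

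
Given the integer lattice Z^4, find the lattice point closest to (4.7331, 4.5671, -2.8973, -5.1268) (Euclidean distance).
(5, 5, -3, -5)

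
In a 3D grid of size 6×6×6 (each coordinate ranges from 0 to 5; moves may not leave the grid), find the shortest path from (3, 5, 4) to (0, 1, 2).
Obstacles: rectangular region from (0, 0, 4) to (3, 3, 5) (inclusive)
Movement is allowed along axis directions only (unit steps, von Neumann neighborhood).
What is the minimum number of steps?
9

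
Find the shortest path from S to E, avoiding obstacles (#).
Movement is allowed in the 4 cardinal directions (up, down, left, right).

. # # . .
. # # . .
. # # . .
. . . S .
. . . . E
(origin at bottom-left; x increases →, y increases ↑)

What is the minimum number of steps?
2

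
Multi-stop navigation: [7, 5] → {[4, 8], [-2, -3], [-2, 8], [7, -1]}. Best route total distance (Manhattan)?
34
(one optimal route: (7, 5) → (4, 8) → (-2, 8) → (-2, -3) → (7, -1))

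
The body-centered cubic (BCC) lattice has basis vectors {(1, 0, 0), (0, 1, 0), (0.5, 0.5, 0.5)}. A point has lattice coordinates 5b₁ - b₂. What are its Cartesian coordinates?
(5, -1, 0)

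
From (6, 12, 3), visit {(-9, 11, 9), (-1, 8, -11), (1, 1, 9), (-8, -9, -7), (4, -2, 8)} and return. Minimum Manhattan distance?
136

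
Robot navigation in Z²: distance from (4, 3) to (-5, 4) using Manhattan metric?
10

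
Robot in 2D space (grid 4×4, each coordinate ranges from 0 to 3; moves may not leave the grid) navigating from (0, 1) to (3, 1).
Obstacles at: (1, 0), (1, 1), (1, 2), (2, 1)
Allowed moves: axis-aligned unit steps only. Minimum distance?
7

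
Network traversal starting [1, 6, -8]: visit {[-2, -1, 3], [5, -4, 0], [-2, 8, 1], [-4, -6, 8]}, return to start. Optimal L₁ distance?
78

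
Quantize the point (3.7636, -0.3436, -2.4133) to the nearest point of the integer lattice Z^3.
(4, 0, -2)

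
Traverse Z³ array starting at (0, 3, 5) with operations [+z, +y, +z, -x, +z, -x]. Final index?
(-2, 4, 8)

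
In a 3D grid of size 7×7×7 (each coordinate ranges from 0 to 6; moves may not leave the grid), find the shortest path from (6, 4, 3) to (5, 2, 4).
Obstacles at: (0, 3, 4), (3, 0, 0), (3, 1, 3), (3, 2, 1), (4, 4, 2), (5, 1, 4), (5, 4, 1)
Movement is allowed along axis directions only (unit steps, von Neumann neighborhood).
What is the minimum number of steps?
4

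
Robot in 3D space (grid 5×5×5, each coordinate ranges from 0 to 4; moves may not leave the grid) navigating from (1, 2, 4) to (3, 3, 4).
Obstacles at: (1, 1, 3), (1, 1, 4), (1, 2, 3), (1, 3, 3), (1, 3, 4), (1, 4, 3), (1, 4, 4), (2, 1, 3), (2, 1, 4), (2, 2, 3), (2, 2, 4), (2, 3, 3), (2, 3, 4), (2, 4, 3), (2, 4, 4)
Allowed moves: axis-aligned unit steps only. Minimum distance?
9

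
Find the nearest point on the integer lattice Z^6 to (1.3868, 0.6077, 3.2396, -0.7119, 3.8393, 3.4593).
(1, 1, 3, -1, 4, 3)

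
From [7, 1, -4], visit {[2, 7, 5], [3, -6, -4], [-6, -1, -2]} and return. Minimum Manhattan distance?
70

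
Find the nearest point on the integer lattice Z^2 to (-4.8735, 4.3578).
(-5, 4)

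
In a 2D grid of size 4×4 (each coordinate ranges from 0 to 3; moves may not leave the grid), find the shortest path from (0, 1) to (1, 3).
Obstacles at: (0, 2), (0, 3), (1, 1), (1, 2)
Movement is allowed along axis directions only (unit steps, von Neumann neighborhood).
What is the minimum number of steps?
7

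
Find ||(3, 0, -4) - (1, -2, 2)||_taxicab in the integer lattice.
10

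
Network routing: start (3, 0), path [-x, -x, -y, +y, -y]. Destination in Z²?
(1, -1)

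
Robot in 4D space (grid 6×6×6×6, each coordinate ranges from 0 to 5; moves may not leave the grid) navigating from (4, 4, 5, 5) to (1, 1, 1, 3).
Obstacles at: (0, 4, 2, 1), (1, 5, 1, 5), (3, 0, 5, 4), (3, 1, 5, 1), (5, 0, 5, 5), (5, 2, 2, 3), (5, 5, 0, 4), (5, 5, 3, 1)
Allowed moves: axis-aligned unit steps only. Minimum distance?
12
(one shortest path: (4, 4, 5, 5) → (3, 4, 5, 5) → (2, 4, 5, 5) → (1, 4, 5, 5) → (1, 3, 5, 5) → (1, 2, 5, 5) → (1, 1, 5, 5) → (1, 1, 4, 5) → (1, 1, 3, 5) → (1, 1, 2, 5) → (1, 1, 1, 5) → (1, 1, 1, 4) → (1, 1, 1, 3))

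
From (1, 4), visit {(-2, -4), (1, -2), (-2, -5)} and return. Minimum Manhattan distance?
24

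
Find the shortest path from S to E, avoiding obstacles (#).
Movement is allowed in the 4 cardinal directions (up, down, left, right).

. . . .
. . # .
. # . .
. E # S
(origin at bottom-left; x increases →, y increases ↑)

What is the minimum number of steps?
10
(one shortest path: (3, 0) → (3, 1) → (3, 2) → (3, 3) → (2, 3) → (1, 3) → (0, 3) → (0, 2) → (0, 1) → (0, 0) → (1, 0))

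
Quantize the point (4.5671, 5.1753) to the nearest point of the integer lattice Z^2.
(5, 5)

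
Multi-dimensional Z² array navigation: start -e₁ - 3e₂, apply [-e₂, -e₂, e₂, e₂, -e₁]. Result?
(-2, -3)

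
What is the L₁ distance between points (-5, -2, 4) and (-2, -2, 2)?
5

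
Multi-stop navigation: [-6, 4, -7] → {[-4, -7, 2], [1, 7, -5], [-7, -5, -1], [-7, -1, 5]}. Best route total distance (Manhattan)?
56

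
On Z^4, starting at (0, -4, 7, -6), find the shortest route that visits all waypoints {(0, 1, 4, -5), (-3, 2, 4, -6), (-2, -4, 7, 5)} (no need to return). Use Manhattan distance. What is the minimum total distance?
35
(one optimal route: (0, -4, 7, -6) → (0, 1, 4, -5) → (-3, 2, 4, -6) → (-2, -4, 7, 5))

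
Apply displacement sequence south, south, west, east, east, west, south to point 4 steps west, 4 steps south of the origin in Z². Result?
(-4, -7)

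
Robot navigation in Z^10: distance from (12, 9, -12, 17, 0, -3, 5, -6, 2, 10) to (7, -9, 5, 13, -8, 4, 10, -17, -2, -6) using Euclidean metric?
34.4238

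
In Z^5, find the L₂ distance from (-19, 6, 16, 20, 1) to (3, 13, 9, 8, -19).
33.5559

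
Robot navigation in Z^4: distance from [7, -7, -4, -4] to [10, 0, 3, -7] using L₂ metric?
10.7703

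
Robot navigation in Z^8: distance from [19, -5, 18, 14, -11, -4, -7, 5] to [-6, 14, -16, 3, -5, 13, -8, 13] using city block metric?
121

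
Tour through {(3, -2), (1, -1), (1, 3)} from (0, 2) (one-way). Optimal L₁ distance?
9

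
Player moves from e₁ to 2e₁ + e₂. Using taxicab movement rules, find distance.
2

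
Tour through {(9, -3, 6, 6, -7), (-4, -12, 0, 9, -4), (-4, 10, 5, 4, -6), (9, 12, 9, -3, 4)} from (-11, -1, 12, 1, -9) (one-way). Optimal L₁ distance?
137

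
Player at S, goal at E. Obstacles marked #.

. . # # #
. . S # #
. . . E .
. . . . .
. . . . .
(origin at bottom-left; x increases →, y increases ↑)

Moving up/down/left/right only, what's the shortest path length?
2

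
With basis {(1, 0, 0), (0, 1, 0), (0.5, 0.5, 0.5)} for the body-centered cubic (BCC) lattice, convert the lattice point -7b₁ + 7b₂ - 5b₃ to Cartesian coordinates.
(-9.5, 4.5, -2.5)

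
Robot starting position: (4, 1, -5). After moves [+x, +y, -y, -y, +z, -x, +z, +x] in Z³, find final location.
(5, 0, -3)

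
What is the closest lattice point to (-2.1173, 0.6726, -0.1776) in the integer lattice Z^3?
(-2, 1, 0)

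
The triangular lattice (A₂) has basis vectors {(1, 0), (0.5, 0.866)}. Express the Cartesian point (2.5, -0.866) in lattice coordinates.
3b₁ - b₂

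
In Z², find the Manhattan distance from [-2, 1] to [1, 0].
4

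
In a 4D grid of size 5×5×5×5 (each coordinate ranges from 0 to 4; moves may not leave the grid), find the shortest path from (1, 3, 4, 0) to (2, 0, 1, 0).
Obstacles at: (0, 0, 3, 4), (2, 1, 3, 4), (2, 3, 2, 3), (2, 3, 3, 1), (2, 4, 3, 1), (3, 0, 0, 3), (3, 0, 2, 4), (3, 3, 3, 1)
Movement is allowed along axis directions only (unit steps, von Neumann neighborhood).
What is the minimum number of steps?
7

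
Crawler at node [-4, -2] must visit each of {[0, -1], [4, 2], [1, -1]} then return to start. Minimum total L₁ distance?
24
(one optimal route: (-4, -2) → (0, -1) → (4, 2) → (1, -1) → (-4, -2))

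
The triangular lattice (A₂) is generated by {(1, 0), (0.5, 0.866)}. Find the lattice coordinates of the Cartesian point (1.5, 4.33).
-b₁ + 5b₂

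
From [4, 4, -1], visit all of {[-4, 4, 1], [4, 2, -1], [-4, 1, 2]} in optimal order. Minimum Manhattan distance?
18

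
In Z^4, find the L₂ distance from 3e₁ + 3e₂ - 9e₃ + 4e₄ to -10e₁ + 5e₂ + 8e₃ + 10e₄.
22.3159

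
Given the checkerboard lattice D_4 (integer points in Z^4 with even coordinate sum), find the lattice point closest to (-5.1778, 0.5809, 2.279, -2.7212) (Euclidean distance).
(-5, 0, 2, -3)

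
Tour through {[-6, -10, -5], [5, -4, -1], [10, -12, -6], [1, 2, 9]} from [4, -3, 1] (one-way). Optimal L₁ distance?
73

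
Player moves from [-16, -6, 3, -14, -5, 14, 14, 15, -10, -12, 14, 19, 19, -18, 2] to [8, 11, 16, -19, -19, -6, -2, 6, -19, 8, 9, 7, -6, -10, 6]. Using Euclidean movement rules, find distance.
57.8533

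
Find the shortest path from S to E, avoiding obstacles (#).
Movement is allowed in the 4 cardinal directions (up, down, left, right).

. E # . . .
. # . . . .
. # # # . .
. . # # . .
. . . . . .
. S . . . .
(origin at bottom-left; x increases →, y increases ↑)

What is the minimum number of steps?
7
(one shortest path: (1, 0) → (0, 0) → (0, 1) → (0, 2) → (0, 3) → (0, 4) → (0, 5) → (1, 5))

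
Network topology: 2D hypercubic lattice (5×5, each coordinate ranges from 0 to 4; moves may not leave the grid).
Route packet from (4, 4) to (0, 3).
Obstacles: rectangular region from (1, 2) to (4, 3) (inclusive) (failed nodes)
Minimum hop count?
5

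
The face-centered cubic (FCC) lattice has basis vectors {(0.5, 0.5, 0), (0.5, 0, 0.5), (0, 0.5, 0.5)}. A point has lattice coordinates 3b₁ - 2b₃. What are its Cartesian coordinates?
(1.5, 0.5, -1)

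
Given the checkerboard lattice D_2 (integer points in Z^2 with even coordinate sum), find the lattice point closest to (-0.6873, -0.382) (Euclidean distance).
(-1, -1)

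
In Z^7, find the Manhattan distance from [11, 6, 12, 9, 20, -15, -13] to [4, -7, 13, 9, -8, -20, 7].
74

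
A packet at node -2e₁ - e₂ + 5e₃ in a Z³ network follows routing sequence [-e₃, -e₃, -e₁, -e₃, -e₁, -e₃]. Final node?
(-4, -1, 1)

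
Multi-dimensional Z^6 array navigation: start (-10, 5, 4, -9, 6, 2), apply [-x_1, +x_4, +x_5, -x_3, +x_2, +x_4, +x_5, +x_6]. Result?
(-11, 6, 3, -7, 8, 3)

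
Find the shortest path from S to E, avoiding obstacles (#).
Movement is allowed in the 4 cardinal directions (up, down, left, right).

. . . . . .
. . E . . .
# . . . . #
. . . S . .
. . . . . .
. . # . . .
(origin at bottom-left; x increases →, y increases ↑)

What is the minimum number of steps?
3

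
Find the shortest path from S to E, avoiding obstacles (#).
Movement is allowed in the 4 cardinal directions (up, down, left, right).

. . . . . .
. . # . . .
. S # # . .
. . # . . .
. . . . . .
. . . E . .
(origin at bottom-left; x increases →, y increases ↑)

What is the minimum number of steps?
5
(one shortest path: (1, 3) → (1, 2) → (1, 1) → (2, 1) → (3, 1) → (3, 0))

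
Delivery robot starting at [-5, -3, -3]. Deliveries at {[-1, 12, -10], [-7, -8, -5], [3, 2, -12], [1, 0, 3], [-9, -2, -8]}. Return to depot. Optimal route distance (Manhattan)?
94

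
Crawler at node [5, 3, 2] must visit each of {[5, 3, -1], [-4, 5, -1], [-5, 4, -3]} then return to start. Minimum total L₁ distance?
34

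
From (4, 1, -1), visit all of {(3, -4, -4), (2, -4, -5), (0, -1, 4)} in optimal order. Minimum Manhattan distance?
25
(one optimal route: (4, 1, -1) → (3, -4, -4) → (2, -4, -5) → (0, -1, 4))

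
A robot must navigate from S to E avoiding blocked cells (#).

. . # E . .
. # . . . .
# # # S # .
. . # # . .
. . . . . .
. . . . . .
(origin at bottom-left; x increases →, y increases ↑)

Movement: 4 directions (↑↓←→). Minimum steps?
2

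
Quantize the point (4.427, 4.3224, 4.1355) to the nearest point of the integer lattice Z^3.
(4, 4, 4)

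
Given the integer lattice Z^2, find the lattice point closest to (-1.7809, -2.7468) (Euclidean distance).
(-2, -3)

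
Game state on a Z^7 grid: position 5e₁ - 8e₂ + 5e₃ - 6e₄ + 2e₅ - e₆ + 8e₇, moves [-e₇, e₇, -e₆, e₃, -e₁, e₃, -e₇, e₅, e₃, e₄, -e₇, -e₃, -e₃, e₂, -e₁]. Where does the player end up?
(3, -7, 6, -5, 3, -2, 6)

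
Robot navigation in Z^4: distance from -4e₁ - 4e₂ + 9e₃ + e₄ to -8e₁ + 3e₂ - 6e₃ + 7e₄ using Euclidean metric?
18.0555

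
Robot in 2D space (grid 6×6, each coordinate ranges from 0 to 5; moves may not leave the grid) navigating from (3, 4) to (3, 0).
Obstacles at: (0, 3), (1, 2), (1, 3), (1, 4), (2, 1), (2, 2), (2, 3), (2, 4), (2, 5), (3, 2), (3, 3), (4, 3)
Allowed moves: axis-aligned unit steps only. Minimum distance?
8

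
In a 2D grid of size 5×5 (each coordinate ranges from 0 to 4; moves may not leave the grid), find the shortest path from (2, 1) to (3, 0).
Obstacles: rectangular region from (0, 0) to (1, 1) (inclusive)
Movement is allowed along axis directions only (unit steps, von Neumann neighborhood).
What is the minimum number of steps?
2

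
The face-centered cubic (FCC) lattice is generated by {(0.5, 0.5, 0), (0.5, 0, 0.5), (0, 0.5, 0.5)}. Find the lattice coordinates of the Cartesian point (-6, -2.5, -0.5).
-8b₁ - 4b₂ + 3b₃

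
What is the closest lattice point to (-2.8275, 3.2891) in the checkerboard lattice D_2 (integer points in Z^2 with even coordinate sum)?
(-3, 3)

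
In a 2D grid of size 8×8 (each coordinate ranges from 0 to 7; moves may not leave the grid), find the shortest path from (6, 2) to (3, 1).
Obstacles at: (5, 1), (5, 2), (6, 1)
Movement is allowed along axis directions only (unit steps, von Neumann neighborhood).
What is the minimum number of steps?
6
(one shortest path: (6, 2) → (6, 3) → (5, 3) → (4, 3) → (3, 3) → (3, 2) → (3, 1))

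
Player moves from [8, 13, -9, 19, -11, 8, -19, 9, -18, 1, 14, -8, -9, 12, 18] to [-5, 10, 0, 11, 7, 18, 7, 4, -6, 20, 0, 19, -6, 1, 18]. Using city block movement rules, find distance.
178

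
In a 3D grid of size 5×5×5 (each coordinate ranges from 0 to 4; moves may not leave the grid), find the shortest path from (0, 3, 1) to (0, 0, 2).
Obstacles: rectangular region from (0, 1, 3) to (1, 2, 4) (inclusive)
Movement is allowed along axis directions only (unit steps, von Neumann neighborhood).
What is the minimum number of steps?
4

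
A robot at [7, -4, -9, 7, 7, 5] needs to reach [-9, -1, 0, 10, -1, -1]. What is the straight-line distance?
21.3307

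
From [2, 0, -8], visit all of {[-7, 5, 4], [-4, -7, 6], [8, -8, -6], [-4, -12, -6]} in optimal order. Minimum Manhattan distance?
66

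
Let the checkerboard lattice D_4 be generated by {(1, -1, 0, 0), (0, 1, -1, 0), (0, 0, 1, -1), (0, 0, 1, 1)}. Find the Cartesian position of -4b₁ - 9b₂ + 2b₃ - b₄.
(-4, -5, 10, -3)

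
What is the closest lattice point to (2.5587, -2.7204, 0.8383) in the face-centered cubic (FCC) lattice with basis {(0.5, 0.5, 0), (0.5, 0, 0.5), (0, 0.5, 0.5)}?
(2.5, -2.5, 1)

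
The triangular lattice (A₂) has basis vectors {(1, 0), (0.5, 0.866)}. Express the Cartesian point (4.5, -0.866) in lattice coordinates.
5b₁ - b₂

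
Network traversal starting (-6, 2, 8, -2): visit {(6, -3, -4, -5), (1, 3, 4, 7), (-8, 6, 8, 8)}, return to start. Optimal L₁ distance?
96
(one optimal route: (-6, 2, 8, -2) → (6, -3, -4, -5) → (1, 3, 4, 7) → (-8, 6, 8, 8) → (-6, 2, 8, -2))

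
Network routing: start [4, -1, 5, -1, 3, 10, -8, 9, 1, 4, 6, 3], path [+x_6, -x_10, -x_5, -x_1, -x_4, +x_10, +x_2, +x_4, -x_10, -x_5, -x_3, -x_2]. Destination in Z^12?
(3, -1, 4, -1, 1, 11, -8, 9, 1, 3, 6, 3)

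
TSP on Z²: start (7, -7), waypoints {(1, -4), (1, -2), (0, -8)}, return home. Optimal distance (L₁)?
26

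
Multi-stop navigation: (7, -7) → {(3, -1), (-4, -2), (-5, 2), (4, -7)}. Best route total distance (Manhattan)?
23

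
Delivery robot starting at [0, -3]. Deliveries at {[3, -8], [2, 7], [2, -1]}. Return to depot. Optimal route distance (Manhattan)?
36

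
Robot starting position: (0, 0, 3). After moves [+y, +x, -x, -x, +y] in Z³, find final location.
(-1, 2, 3)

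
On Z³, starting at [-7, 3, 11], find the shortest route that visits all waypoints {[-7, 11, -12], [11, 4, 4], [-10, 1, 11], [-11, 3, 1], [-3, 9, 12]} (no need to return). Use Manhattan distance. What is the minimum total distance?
99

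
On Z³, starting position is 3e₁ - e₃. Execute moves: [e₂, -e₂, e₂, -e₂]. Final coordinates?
(3, 0, -1)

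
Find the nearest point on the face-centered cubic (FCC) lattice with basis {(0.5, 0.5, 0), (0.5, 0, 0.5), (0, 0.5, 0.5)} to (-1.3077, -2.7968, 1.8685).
(-1.5, -2.5, 2)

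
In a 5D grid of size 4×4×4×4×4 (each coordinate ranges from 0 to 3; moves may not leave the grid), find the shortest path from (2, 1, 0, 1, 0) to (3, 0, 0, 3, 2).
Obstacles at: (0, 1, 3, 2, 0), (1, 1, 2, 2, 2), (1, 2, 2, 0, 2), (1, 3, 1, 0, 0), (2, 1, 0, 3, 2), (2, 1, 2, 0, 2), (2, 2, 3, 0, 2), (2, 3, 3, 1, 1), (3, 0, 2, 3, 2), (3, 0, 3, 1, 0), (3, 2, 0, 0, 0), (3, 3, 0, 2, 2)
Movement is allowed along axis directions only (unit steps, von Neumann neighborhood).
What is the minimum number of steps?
6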